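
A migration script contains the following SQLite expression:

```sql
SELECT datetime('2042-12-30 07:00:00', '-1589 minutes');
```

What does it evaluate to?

1589 minutes = 26h 29m; -1589 minutes from 2042-12-30 07:00:00 is 2042-12-29 04:31:00 (crosses midnight).

2042-12-29 04:31:00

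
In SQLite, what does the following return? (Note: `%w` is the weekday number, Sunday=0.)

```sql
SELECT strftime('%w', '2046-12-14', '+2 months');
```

4

First apply '+2 months': 2046-12-14 → 2047-02-14.
2047-02-14 is a Thursday; with Sunday=0 that is 4.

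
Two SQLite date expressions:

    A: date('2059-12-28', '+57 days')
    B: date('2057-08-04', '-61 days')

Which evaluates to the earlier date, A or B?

B

A = 2060-02-23.
B = 2057-06-04.
B is earlier.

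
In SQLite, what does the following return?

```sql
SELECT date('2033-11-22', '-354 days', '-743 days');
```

2030-11-21

Applying '-354 days' to 2033-11-22: counting 354 days back gives 2032-12-03.
Applying '-743 days' to 2032-12-03: counting 743 days back gives 2030-11-21.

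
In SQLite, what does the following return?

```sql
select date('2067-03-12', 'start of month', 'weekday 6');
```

2067-03-05

`start of month` rewinds 2067-03-12 to 2067-03-01.
`weekday 6` advances to the next Saturday; 2067-03-01 is a Tuesday, so it moves forward to 2067-03-05.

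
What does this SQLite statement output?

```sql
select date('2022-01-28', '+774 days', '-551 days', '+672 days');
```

2024-07-11

Applying '+774 days' to 2022-01-28: counting 774 days forward gives 2024-03-12.
Applying '-551 days' to 2024-03-12: counting 551 days back gives 2022-09-08.
Applying '+672 days' to 2022-09-08: counting 672 days forward gives 2024-07-11.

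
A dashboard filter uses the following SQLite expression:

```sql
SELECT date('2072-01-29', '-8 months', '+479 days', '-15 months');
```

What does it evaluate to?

Adding -8 months to 2072-01-29 gives 2071-05-29.
Applying '+479 days' to 2071-05-29: counting 479 days forward gives 2072-09-19.
Adding -15 months to 2072-09-19 gives 2071-06-19.

2071-06-19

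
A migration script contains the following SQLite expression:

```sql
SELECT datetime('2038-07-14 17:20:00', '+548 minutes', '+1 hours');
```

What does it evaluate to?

548 minutes = 9h 8m; +548 minutes from 2038-07-14 17:20:00 is 2038-07-15 02:28:00 (crosses midnight).
+1 hours from 2038-07-15 02:28:00 is 2038-07-15 03:28:00.

2038-07-15 03:28:00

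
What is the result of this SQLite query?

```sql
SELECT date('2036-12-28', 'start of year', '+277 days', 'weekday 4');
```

`start of year` rewinds 2036-12-28 to 2036-01-01.
Applying '+277 days' to 2036-01-01: counting 277 days forward gives 2036-10-04.
`weekday 4` advances to the next Thursday; 2036-10-04 is a Saturday, so it moves forward to 2036-10-09.

2036-10-09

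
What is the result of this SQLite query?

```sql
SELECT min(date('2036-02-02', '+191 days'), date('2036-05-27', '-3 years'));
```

date('2036-02-02', '+191 days') → 2036-08-11.
date('2036-05-27', '-3 years') → 2033-05-27.
Earlier of the two is 2033-05-27.

2033-05-27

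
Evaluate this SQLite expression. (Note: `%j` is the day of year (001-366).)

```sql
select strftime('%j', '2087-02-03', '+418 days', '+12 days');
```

First apply '+418 days', '+12 days': 2087-02-03 → 2088-04-08.
Day-of-year for 2088-04-08: days since 2088-01-01 inclusive = 99, zero-padded to 099.

099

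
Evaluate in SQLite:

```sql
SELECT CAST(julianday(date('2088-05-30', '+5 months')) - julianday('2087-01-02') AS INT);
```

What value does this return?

Adding +5 months to 2088-05-30 gives 2088-10-30.
29 days remain in January 2087 after the 2nd (31 − 2).
Full months from February 2087 through September 2088 contribute their day counts.
Then 30 days into October 2088.
Total: 29 + 28 + 31 + 30 + 31 + 30 + 31 + 31 + 30 + 31 + 30 + 31 + 31 + 29 + 31 + 30 + 31 + 30 + 31 + 31 + 30 + 30 = 667.

667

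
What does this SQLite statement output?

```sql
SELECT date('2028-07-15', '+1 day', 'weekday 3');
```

Advancing 1 more day within July lands on 2028-07-16.
`weekday 3` advances to the next Wednesday; 2028-07-16 is a Sunday, so it moves forward to 2028-07-19.

2028-07-19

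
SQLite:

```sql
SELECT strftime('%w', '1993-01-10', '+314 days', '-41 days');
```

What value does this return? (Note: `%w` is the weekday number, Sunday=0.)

First apply '+314 days', '-41 days': 1993-01-10 → 1993-10-10.
1993-10-10 is a Sunday; with Sunday=0 that is 0.

0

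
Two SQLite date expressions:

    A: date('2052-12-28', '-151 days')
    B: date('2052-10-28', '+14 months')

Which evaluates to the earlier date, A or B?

A = 2052-07-30.
B = 2053-12-28.
A is earlier.

A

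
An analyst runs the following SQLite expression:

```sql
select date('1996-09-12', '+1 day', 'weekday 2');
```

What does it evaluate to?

1996-09-17

Advancing 1 more day within September lands on 1996-09-13.
`weekday 2` advances to the next Tuesday; 1996-09-13 is a Friday, so it moves forward to 1996-09-17.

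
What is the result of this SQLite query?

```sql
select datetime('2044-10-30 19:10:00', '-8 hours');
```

2044-10-30 11:10:00

-8 hours from 2044-10-30 19:10:00 is 2044-10-30 11:10:00.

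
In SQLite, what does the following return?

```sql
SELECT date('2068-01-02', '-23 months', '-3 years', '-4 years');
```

2059-02-02

Adding -23 months to 2068-01-02 gives 2066-02-02.
Adding -3 years to 2066-02-02 gives 2063-02-02.
Adding -4 years to 2063-02-02 gives 2059-02-02.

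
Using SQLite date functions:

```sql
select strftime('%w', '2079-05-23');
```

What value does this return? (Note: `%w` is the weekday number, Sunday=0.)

2079-05-23 is a Tuesday; with Sunday=0 that is 2.

2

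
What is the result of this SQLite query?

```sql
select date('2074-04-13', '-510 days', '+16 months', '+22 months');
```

Applying '-510 days' to 2074-04-13: counting 510 days back gives 2072-11-19.
Adding +16 months to 2072-11-19 gives 2074-03-19.
Adding +22 months to 2074-03-19 gives 2076-01-19.

2076-01-19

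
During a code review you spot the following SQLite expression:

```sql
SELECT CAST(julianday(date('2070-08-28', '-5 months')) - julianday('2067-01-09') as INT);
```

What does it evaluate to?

1174

Adding -5 months to 2070-08-28 gives 2070-03-28.
22 days remain in January 2067 after the 9th (31 − 9).
Full months from February 2067 through February 2070 contribute their day counts.
Then 28 days into March 2070.
Total: 22 + 28 + 31 + 30 + 31 + 30 + 31 + 31 + 30 + 31 + 30 + 31 + 31 + 29 + 31 + 30 + 31 + 30 + 31 + 31 + 30 + 31 + 30 + 31 + 31 + 28 + 31 + 30 + 31 + 30 + 31 + 31 + 30 + 31 + 30 + 31 + 31 + 28 + 28 = 1174.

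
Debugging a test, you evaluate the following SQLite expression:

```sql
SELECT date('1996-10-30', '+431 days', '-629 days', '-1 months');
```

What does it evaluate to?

1996-03-15

Applying '+431 days' to 1996-10-30: counting 431 days forward gives 1998-01-04.
Applying '-629 days' to 1998-01-04: counting 629 days back gives 1996-04-15.
Adding -1 month to 1996-04-15 gives 1996-03-15.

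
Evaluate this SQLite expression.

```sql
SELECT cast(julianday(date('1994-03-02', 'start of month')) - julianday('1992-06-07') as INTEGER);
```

`start of month` rewinds 1994-03-02 to 1994-03-01.
23 days remain in June 1992 after the 7th (30 − 7).
Full months from July 1992 through February 1994 contribute their day counts.
Then 1 day into March 1994.
Total: 23 + 31 + 31 + 30 + 31 + 30 + 31 + 31 + 28 + 31 + 30 + 31 + 30 + 31 + 31 + 30 + 31 + 30 + 31 + 31 + 28 + 1 = 632.

632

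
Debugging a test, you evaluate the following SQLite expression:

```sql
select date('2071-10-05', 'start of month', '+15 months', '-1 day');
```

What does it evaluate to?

`start of month` rewinds 2071-10-05 to 2071-10-01.
Adding +15 months to 2071-10-01 gives 2073-01-01.
Going back 1 day from 2073-01-01 reaches 2072-12-31 (last day of December, 31 days).

2072-12-31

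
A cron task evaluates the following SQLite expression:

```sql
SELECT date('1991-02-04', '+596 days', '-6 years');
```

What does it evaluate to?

Applying '+596 days' to 1991-02-04: counting 596 days forward gives 1992-09-22.
Adding -6 years to 1992-09-22 gives 1986-09-22.

1986-09-22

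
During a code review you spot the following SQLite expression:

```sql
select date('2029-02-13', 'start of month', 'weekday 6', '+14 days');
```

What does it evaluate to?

`start of month` rewinds 2029-02-13 to 2029-02-01.
`weekday 6` advances to the next Saturday; 2029-02-01 is a Thursday, so it moves forward to 2029-02-03.
Advancing 14 more days within February lands on 2029-02-17.

2029-02-17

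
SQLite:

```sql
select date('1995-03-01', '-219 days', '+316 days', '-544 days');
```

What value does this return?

1993-12-09

Applying '-219 days' to 1995-03-01: counting 219 days back gives 1994-07-25.
Applying '+316 days' to 1994-07-25: counting 316 days forward gives 1995-06-06.
Applying '-544 days' to 1995-06-06: counting 544 days back gives 1993-12-09.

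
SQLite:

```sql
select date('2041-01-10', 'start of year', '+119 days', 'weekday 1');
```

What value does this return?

`start of year` rewinds 2041-01-10 to 2041-01-01.
Applying '+119 days' to 2041-01-01: counting 119 days forward gives 2041-04-30.
`weekday 1` advances to the next Monday; 2041-04-30 is a Tuesday, so it moves forward to 2041-05-06.

2041-05-06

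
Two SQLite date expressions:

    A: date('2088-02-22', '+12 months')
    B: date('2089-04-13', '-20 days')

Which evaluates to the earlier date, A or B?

A = 2089-02-22.
B = 2089-03-24.
A is earlier.

A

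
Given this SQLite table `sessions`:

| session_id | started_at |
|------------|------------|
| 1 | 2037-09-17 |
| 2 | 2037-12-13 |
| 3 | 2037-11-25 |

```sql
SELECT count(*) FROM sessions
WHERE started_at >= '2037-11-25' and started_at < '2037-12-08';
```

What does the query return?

1

Rows in [2037-11-25, 2037-12-08): 2037-11-25 → 1 row.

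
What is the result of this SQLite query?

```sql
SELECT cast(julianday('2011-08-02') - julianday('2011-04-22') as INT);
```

8 days remain in April 2011 after the 22nd (30 − 22).
May 2011: 31 days.
June 2011: 30 days.
July 2011: 31 days.
Then 2 days into August 2011.
Total: 8 + 31 + 30 + 31 + 2 = 102.

102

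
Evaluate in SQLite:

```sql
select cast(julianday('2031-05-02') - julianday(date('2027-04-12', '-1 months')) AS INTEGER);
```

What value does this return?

Adding -1 month to 2027-04-12 gives 2027-03-12.
19 days remain in March 2027 after the 12th (31 − 12).
Full months from April 2027 through April 2031 contribute their day counts.
Then 2 days into May 2031.
Total: 19 + 30 + 31 + 30 + 31 + 31 + 30 + 31 + 30 + 31 + 31 + 29 + 31 + 30 + 31 + 30 + 31 + 31 + 30 + 31 + 30 + 31 + 31 + 28 + 31 + 30 + 31 + 30 + 31 + 31 + 30 + 31 + 30 + 31 + 31 + 28 + 31 + 30 + 31 + 30 + 31 + 31 + 30 + 31 + 30 + 31 + 31 + 28 + 31 + 30 + 2 = 1512.

1512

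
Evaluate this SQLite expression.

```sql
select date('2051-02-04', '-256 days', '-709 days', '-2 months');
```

2048-04-14

Applying '-256 days' to 2051-02-04: counting 256 days back gives 2050-05-24.
Applying '-709 days' to 2050-05-24: counting 709 days back gives 2048-06-14.
Adding -2 months to 2048-06-14 gives 2048-04-14.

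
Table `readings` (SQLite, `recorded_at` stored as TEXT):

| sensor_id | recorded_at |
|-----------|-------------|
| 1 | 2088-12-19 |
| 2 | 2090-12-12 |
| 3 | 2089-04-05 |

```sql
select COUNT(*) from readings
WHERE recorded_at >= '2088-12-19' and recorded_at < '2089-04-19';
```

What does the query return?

2

Rows in [2088-12-19, 2089-04-19): 2088-12-19, 2089-04-05 → 2 rows.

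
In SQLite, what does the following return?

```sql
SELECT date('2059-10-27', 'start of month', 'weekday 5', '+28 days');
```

2059-10-31

`start of month` rewinds 2059-10-27 to 2059-10-01.
`weekday 5` advances to the next Friday; 2059-10-01 is a Wednesday, so it moves forward to 2059-10-03.
Advancing 28 more days within October lands on 2059-10-31.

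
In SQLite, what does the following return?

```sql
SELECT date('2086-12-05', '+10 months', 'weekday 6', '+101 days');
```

Adding +10 months to 2086-12-05 gives 2087-10-05.
`weekday 6` advances to the next Saturday; 2087-10-05 is a Sunday, so it moves forward to 2087-10-11.
Applying '+101 days' to 2087-10-11: counting 101 days forward gives 2088-01-20.

2088-01-20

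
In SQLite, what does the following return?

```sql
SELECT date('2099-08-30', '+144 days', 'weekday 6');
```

2100-01-23

Applying '+144 days' to 2099-08-30: counting 144 days forward gives 2100-01-21.
`weekday 6` advances to the next Saturday; 2100-01-21 is a Thursday, so it moves forward to 2100-01-23.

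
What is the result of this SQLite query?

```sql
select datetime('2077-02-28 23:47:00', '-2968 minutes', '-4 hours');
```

2077-02-26 18:19:00

2968 minutes = 49h 28m; -2968 minutes from 2077-02-28 23:47:00 is 2077-02-26 22:19:00 (crosses midnight).
-4 hours from 2077-02-26 22:19:00 is 2077-02-26 18:19:00.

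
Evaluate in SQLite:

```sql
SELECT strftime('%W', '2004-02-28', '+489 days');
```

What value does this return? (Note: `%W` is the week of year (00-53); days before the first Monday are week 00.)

26

First apply '+489 days': 2004-02-28 → 2005-07-01.
2005-07-01 is a Friday. SQLite's %W counts Mondays since the year started; the result is 26.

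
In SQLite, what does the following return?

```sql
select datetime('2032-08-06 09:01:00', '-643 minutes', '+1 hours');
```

2032-08-05 23:18:00

643 minutes = 10h 43m; -643 minutes from 2032-08-06 09:01:00 is 2032-08-05 22:18:00 (crosses midnight).
+1 hours from 2032-08-05 22:18:00 is 2032-08-05 23:18:00.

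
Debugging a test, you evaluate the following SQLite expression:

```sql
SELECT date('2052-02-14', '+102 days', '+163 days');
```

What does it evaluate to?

2052-11-05

Applying '+102 days' to 2052-02-14: counting 102 days forward gives 2052-05-26.
Applying '+163 days' to 2052-05-26: counting 163 days forward gives 2052-11-05.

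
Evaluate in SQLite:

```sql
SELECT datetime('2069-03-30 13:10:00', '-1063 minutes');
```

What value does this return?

1063 minutes = 17h 43m; -1063 minutes from 2069-03-30 13:10:00 is 2069-03-29 19:27:00 (crosses midnight).

2069-03-29 19:27:00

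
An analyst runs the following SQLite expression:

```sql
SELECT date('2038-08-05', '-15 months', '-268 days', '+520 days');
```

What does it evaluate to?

2038-01-12

Adding -15 months to 2038-08-05 gives 2037-05-05.
Applying '-268 days' to 2037-05-05: counting 268 days back gives 2036-08-10.
Applying '+520 days' to 2036-08-10: counting 520 days forward gives 2038-01-12.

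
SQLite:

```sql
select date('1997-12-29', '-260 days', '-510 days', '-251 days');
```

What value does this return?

Applying '-260 days' to 1997-12-29: counting 260 days back gives 1997-04-13.
Applying '-510 days' to 1997-04-13: counting 510 days back gives 1995-11-20.
Applying '-251 days' to 1995-11-20: counting 251 days back gives 1995-03-14.

1995-03-14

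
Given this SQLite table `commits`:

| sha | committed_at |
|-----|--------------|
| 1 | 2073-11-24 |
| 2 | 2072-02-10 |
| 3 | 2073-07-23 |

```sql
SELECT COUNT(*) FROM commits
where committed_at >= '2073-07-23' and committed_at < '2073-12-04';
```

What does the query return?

Rows in [2073-07-23, 2073-12-04): 2073-11-24, 2073-07-23 → 2 rows.

2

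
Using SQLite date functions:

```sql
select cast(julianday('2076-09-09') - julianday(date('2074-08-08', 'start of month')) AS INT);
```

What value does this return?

770

`start of month` rewinds 2074-08-08 to 2074-08-01.
30 days remain in August 2074 after the 1st (31 − 1).
Full months from September 2074 through August 2076 contribute their day counts.
Then 9 days into September 2076.
Total: 30 + 30 + 31 + 30 + 31 + 31 + 28 + 31 + 30 + 31 + 30 + 31 + 31 + 30 + 31 + 30 + 31 + 31 + 29 + 31 + 30 + 31 + 30 + 31 + 31 + 9 = 770.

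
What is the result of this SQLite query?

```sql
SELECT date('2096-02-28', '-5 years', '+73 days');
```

2091-05-12

Adding -5 years to 2096-02-28 gives 2091-02-28.
Applying '+73 days' to 2091-02-28: counting 73 days forward gives 2091-05-12.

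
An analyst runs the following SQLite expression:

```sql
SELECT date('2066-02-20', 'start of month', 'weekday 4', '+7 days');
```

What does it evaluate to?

`start of month` rewinds 2066-02-20 to 2066-02-01.
`weekday 4` advances to the next Thursday; 2066-02-01 is a Monday, so it moves forward to 2066-02-04.
Advancing 7 more days within February lands on 2066-02-11.

2066-02-11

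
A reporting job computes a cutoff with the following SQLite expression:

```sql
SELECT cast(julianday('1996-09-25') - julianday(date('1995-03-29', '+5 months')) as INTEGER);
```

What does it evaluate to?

Adding +5 months to 1995-03-29 gives 1995-08-29.
2 days remain in August 1995 after the 29th (31 − 29).
Full months from September 1995 through August 1996 contribute their day counts.
Then 25 days into September 1996.
Total: 2 + 30 + 31 + 30 + 31 + 31 + 29 + 31 + 30 + 31 + 30 + 31 + 31 + 25 = 393.

393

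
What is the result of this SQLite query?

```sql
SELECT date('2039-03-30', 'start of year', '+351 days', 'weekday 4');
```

2039-12-22

`start of year` rewinds 2039-03-30 to 2039-01-01.
Applying '+351 days' to 2039-01-01: counting 351 days forward gives 2039-12-18.
`weekday 4` advances to the next Thursday; 2039-12-18 is a Sunday, so it moves forward to 2039-12-22.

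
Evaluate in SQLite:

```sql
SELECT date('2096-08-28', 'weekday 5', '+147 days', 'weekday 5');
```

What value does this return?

2097-01-25

`weekday 5` advances to the next Friday; 2096-08-28 is a Tuesday, so it moves forward to 2096-08-31.
Applying '+147 days' to 2096-08-31: counting 147 days forward gives 2097-01-25.
`weekday 5` advances to the next Friday; 2097-01-25 is already a Friday, so it stays at 2097-01-25.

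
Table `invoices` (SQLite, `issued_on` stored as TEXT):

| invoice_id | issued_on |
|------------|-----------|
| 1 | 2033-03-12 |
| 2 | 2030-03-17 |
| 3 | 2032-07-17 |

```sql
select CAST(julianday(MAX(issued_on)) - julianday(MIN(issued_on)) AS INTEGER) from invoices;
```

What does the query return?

1091

MIN = 2030-03-17, MAX = 2033-03-12.
14 days remain in March 2030 after the 17th (31 − 17).
Full months from April 2030 through February 2033 contribute their day counts.
Then 12 days into March 2033.
Total: 14 + 30 + 31 + 30 + 31 + 31 + 30 + 31 + 30 + 31 + 31 + 28 + 31 + 30 + 31 + 30 + 31 + 31 + 30 + 31 + 30 + 31 + 31 + 29 + 31 + 30 + 31 + 30 + 31 + 31 + 30 + 31 + 30 + 31 + 31 + 28 + 12 = 1091.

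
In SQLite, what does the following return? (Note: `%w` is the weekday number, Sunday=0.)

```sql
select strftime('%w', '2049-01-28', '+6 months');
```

First apply '+6 months': 2049-01-28 → 2049-07-28.
2049-07-28 is a Wednesday; with Sunday=0 that is 3.

3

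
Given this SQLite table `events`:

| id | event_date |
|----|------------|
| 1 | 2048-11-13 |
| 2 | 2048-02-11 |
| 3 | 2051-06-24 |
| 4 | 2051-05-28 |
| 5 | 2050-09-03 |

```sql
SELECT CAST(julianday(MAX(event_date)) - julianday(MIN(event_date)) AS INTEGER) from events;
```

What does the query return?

MIN = 2048-02-11, MAX = 2051-06-24.
18 days remain in February 2048 after the 11th (29 − 11).
Full months from March 2048 through May 2051 contribute their day counts.
Then 24 days into June 2051.
Total: 18 + 31 + 30 + 31 + 30 + 31 + 31 + 30 + 31 + 30 + 31 + 31 + 28 + 31 + 30 + 31 + 30 + 31 + 31 + 30 + 31 + 30 + 31 + 31 + 28 + 31 + 30 + 31 + 30 + 31 + 31 + 30 + 31 + 30 + 31 + 31 + 28 + 31 + 30 + 31 + 24 = 1229.

1229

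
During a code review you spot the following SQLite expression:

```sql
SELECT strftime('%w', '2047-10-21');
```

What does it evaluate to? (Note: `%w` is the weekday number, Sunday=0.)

1

2047-10-21 is a Monday; with Sunday=0 that is 1.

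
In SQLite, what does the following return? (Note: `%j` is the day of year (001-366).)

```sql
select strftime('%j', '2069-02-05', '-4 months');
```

First apply '-4 months': 2069-02-05 → 2068-10-05.
Day-of-year for 2068-10-05: days since 2068-01-01 inclusive = 279, zero-padded to 279.

279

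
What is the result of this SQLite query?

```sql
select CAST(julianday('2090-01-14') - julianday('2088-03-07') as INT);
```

24 days remain in March 2088 after the 7th (31 − 7).
Full months from April 2088 through December 2089 contribute their day counts.
Then 14 days into January 2090.
Total: 24 + 30 + 31 + 30 + 31 + 31 + 30 + 31 + 30 + 31 + 31 + 28 + 31 + 30 + 31 + 30 + 31 + 31 + 30 + 31 + 30 + 31 + 14 = 678.

678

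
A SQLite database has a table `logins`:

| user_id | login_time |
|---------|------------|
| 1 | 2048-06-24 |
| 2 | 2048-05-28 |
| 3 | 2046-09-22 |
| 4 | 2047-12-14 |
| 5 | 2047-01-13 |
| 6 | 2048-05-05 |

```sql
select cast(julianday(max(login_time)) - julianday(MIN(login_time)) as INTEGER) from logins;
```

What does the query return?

MIN = 2046-09-22, MAX = 2048-06-24.
8 days remain in September 2046 after the 22nd (30 − 22).
Full months from October 2046 through May 2048 contribute their day counts.
Then 24 days into June 2048.
Total: 8 + 31 + 30 + 31 + 31 + 28 + 31 + 30 + 31 + 30 + 31 + 31 + 30 + 31 + 30 + 31 + 31 + 29 + 31 + 30 + 31 + 24 = 641.

641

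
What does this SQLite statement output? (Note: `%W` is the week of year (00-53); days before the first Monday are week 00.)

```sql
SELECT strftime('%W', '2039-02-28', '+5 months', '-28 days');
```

26

First apply '+5 months', '-28 days': 2039-02-28 → 2039-06-30.
2039-06-30 is a Thursday. SQLite's %W counts Mondays since the year started; the result is 26.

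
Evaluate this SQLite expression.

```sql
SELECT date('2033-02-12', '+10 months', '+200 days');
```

2034-06-30

Adding +10 months to 2033-02-12 gives 2033-12-12.
Applying '+200 days' to 2033-12-12: counting 200 days forward gives 2034-06-30.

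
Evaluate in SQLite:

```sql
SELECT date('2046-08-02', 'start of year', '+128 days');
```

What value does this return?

2046-05-09

`start of year` rewinds 2046-08-02 to 2046-01-01.
Applying '+128 days' to 2046-01-01: counting 128 days forward gives 2046-05-09.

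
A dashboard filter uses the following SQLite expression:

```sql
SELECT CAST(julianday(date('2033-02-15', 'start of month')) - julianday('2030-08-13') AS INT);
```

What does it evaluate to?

`start of month` rewinds 2033-02-15 to 2033-02-01.
18 days remain in August 2030 after the 13th (31 − 13).
Full months from September 2030 through January 2033 contribute their day counts.
Then 1 day into February 2033.
Total: 18 + 30 + 31 + 30 + 31 + 31 + 28 + 31 + 30 + 31 + 30 + 31 + 31 + 30 + 31 + 30 + 31 + 31 + 29 + 31 + 30 + 31 + 30 + 31 + 31 + 30 + 31 + 30 + 31 + 31 + 1 = 903.

903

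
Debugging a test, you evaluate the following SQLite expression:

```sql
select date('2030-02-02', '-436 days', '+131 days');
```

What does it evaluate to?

Applying '-436 days' to 2030-02-02: counting 436 days back gives 2028-11-23.
Applying '+131 days' to 2028-11-23: counting 131 days forward gives 2029-04-03.

2029-04-03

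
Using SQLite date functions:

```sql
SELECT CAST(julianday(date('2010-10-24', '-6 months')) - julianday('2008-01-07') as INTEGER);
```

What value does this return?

838

Adding -6 months to 2010-10-24 gives 2010-04-24.
24 days remain in January 2008 after the 7th (31 − 7).
Full months from February 2008 through March 2010 contribute their day counts.
Then 24 days into April 2010.
Total: 24 + 29 + 31 + 30 + 31 + 30 + 31 + 31 + 30 + 31 + 30 + 31 + 31 + 28 + 31 + 30 + 31 + 30 + 31 + 31 + 30 + 31 + 30 + 31 + 31 + 28 + 31 + 24 = 838.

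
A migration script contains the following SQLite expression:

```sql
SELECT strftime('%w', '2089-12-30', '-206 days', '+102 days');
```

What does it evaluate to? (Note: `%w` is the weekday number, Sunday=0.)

6

First apply '-206 days', '+102 days': 2089-12-30 → 2089-09-17.
2089-09-17 is a Saturday; with Sunday=0 that is 6.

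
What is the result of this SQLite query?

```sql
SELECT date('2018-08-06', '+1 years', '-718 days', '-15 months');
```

2016-05-18

Adding +1 year to 2018-08-06 gives 2019-08-06.
Applying '-718 days' to 2019-08-06: counting 718 days back gives 2017-08-18.
Adding -15 months to 2017-08-18 gives 2016-05-18.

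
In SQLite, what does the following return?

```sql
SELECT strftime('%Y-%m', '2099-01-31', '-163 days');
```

2098-08

First apply '-163 days': 2099-01-31 → 2098-08-21.
`%Y-%m` extracts the year-month: 2098-08.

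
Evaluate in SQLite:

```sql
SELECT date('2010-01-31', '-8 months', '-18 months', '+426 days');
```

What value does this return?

Adding -8 months to 2010-01-31 gives 2009-05-31.
Adding -18 months to 2009-05-31 targets 2007-11-31. November 2007 has only 30 days, so SQLite normalizes the 1-day overflow forward to 2007-12-01.
Applying '+426 days' to 2007-12-01: counting 426 days forward gives 2009-01-30.

2009-01-30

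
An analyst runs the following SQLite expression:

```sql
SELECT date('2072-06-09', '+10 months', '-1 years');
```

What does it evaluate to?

Adding +10 months to 2072-06-09 gives 2073-04-09.
Adding -1 year to 2073-04-09 gives 2072-04-09.

2072-04-09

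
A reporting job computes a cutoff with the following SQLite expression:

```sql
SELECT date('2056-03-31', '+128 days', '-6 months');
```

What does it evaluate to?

Applying '+128 days' to 2056-03-31: counting 128 days forward gives 2056-08-06.
Adding -6 months to 2056-08-06 gives 2056-02-06.

2056-02-06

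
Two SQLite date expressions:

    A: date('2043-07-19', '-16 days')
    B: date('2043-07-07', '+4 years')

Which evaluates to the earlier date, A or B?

A = 2043-07-03.
B = 2047-07-07.
A is earlier.

A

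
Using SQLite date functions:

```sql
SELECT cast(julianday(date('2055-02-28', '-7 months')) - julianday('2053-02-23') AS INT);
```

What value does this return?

520

Adding -7 months to 2055-02-28 gives 2054-07-28.
5 days remain in February 2053 after the 23rd (28 − 23).
Full months from March 2053 through June 2054 contribute their day counts.
Then 28 days into July 2054.
Total: 5 + 31 + 30 + 31 + 30 + 31 + 31 + 30 + 31 + 30 + 31 + 31 + 28 + 31 + 30 + 31 + 30 + 28 = 520.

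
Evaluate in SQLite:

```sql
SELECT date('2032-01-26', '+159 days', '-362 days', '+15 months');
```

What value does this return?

Applying '+159 days' to 2032-01-26: counting 159 days forward gives 2032-07-03.
Applying '-362 days' to 2032-07-03: counting 362 days back gives 2031-07-07.
Adding +15 months to 2031-07-07 gives 2032-10-07.

2032-10-07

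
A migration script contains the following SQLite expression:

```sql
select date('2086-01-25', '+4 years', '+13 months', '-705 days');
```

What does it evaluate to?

Adding +4 years to 2086-01-25 gives 2090-01-25.
Adding +13 months to 2090-01-25 gives 2091-02-25.
Applying '-705 days' to 2091-02-25: counting 705 days back gives 2089-03-22.

2089-03-22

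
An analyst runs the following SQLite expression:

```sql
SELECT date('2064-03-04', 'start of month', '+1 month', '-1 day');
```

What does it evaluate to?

`start of month` rewinds 2064-03-04 to 2064-03-01.
Adding +1 month to 2064-03-01 gives 2064-04-01.
Going back 1 day from 2064-04-01 reaches 2064-03-31 (last day of March, 31 days).

2064-03-31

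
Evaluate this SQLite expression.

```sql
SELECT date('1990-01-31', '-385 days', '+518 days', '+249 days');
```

1991-02-17

Applying '-385 days' to 1990-01-31: counting 385 days back gives 1989-01-11.
Applying '+518 days' to 1989-01-11: counting 518 days forward gives 1990-06-13.
Applying '+249 days' to 1990-06-13: counting 249 days forward gives 1991-02-17.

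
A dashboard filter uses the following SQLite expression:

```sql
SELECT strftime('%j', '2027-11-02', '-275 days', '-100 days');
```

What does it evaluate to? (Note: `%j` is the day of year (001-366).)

296

First apply '-275 days', '-100 days': 2027-11-02 → 2026-10-23.
Day-of-year for 2026-10-23: days since 2026-01-01 inclusive = 296, zero-padded to 296.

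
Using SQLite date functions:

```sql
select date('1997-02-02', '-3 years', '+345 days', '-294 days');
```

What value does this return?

Adding -3 years to 1997-02-02 gives 1994-02-02.
Applying '+345 days' to 1994-02-02: counting 345 days forward gives 1995-01-13.
Applying '-294 days' to 1995-01-13: counting 294 days back gives 1994-03-25.

1994-03-25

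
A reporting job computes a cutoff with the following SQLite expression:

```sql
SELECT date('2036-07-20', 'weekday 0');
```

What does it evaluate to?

2036-07-20

`weekday 0` advances to the next Sunday; 2036-07-20 is already a Sunday, so it stays at 2036-07-20.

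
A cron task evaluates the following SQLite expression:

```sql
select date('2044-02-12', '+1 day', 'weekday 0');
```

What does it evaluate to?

Advancing 1 more day within February lands on 2044-02-13.
`weekday 0` advances to the next Sunday; 2044-02-13 is a Saturday, so it moves forward to 2044-02-14.

2044-02-14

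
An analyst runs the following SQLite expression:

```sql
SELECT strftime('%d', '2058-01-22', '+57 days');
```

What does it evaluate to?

First apply '+57 days': 2058-01-22 → 2058-03-20.
`%d` extracts the 2-digit day of month: 20.

20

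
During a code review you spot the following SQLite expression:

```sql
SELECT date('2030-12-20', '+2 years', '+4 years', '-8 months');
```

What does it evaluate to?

2036-04-20

Adding +2 years to 2030-12-20 gives 2032-12-20.
Adding +4 years to 2032-12-20 gives 2036-12-20.
Adding -8 months to 2036-12-20 gives 2036-04-20.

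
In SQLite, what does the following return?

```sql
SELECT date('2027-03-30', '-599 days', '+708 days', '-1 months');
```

2027-06-17

Applying '-599 days' to 2027-03-30: counting 599 days back gives 2025-08-08.
Applying '+708 days' to 2025-08-08: counting 708 days forward gives 2027-07-17.
Adding -1 month to 2027-07-17 gives 2027-06-17.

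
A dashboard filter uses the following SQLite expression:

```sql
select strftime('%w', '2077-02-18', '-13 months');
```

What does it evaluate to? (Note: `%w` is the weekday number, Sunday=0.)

6

First apply '-13 months': 2077-02-18 → 2076-01-18.
2076-01-18 is a Saturday; with Sunday=0 that is 6.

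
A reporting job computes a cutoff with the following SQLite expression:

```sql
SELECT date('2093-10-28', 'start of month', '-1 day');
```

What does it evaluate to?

`start of month` rewinds 2093-10-28 to 2093-10-01.
Going back 1 day from 2093-10-01 reaches 2093-09-30 (last day of September, 30 days).

2093-09-30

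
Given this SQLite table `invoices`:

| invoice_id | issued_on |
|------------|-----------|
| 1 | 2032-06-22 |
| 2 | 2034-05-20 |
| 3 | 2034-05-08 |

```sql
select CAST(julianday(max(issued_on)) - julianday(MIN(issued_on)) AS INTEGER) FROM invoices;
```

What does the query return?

697

MIN = 2032-06-22, MAX = 2034-05-20.
8 days remain in June 2032 after the 22nd (30 − 22).
Full months from July 2032 through April 2034 contribute their day counts.
Then 20 days into May 2034.
Total: 8 + 31 + 31 + 30 + 31 + 30 + 31 + 31 + 28 + 31 + 30 + 31 + 30 + 31 + 31 + 30 + 31 + 30 + 31 + 31 + 28 + 31 + 30 + 20 = 697.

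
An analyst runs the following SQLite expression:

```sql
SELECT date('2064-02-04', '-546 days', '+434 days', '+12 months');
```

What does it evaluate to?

Applying '-546 days' to 2064-02-04: counting 546 days back gives 2062-08-07.
Applying '+434 days' to 2062-08-07: counting 434 days forward gives 2063-10-15.
Adding +12 months to 2063-10-15 gives 2064-10-15.

2064-10-15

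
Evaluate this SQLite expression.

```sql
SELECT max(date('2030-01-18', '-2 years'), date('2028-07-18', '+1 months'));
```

date('2030-01-18', '-2 years') → 2028-01-18.
date('2028-07-18', '+1 months') → 2028-08-18.
Later of the two is 2028-08-18.

2028-08-18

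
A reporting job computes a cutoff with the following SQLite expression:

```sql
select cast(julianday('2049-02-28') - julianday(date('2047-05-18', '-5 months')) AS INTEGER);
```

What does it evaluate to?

803

Adding -5 months to 2047-05-18 gives 2046-12-18.
13 days remain in December 2046 after the 18th (31 − 18).
Full months from January 2047 through January 2049 contribute their day counts.
Then 28 days into February 2049.
Total: 13 + 31 + 28 + 31 + 30 + 31 + 30 + 31 + 31 + 30 + 31 + 30 + 31 + 31 + 29 + 31 + 30 + 31 + 30 + 31 + 31 + 30 + 31 + 30 + 31 + 31 + 28 = 803.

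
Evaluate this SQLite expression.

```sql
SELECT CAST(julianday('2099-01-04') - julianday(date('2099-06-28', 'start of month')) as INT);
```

-148

`start of month` rewinds 2099-06-28 to 2099-06-01.
27 days remain in January 2099 after the 4th (31 − 4).
February 2099: 28 days.
March 2099: 31 days.
April 2099: 30 days.
May 2099: 31 days.
Then 1 day into June 2099.
Total: 27 + 28 + 31 + 30 + 31 + 1 = 148.
The subtraction is earlier − later, so the result is −148 → -148.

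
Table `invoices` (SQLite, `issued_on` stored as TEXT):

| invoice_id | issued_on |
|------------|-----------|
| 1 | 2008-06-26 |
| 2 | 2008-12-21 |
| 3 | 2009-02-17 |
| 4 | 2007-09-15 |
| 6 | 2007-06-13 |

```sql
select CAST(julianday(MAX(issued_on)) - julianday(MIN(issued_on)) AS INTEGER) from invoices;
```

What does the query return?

615

MIN = 2007-06-13, MAX = 2009-02-17.
17 days remain in June 2007 after the 13th (30 − 13).
Full months from July 2007 through January 2009 contribute their day counts.
Then 17 days into February 2009.
Total: 17 + 31 + 31 + 30 + 31 + 30 + 31 + 31 + 29 + 31 + 30 + 31 + 30 + 31 + 31 + 30 + 31 + 30 + 31 + 31 + 17 = 615.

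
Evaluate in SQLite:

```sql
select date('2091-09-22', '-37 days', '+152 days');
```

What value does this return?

Going back 22 days from 2091-09-22 reaches 2091-08-31 (last day of August, 31 days).
Going back 15 days within August lands on 2091-08-16.
Applying '+152 days' to 2091-08-16: counting 152 days forward gives 2092-01-15.

2092-01-15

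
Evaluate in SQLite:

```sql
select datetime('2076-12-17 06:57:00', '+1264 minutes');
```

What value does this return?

2076-12-18 04:01:00

1264 minutes = 21h 4m; +1264 minutes from 2076-12-17 06:57:00 is 2076-12-18 04:01:00 (crosses midnight).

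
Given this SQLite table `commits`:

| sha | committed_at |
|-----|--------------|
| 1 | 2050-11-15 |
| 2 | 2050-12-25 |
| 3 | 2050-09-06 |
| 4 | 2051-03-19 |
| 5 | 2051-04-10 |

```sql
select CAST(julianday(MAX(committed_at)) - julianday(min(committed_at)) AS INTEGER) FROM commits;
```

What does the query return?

MIN = 2050-09-06, MAX = 2051-04-10.
24 days remain in September 2050 after the 6th (30 − 6).
Full months from October 2050 through March 2051 contribute their day counts.
Then 10 days into April 2051.
Total: 24 + 31 + 30 + 31 + 31 + 28 + 31 + 10 = 216.

216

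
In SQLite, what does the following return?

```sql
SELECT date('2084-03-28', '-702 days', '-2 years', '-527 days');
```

Applying '-702 days' to 2084-03-28: counting 702 days back gives 2082-04-26.
Adding -2 years to 2082-04-26 gives 2080-04-26.
Applying '-527 days' to 2080-04-26: counting 527 days back gives 2078-11-16.

2078-11-16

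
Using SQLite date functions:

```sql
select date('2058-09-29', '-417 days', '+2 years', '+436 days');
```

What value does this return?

Applying '-417 days' to 2058-09-29: counting 417 days back gives 2057-08-08.
Adding +2 years to 2057-08-08 gives 2059-08-08.
Applying '+436 days' to 2059-08-08: counting 436 days forward gives 2060-10-17.

2060-10-17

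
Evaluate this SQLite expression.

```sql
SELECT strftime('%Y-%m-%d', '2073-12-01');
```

2073-12-01

`%Y-%m-%d` extracts the ISO date: 2073-12-01.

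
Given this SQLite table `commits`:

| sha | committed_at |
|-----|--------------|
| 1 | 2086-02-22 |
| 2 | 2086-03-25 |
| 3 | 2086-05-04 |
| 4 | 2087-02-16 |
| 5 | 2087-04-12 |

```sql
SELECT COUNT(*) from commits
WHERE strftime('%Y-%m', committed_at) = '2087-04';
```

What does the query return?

Rows with year-month 2087-04: 2087-04-12 → 1.

1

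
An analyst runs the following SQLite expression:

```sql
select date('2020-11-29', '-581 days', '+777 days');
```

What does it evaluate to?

2021-06-13

Applying '-581 days' to 2020-11-29: counting 581 days back gives 2019-04-28.
Applying '+777 days' to 2019-04-28: counting 777 days forward gives 2021-06-13.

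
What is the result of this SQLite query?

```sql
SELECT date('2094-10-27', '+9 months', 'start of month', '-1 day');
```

Adding +9 months to 2094-10-27 gives 2095-07-27.
`start of month` rewinds 2095-07-27 to 2095-07-01.
Going back 1 day from 2095-07-01 reaches 2095-06-30 (last day of June, 30 days).

2095-06-30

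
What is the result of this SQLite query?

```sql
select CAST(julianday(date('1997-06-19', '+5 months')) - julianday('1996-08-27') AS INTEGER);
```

Adding +5 months to 1997-06-19 gives 1997-11-19.
4 days remain in August 1996 after the 27th (31 − 27).
Full months from September 1996 through October 1997 contribute their day counts.
Then 19 days into November 1997.
Total: 4 + 30 + 31 + 30 + 31 + 31 + 28 + 31 + 30 + 31 + 30 + 31 + 31 + 30 + 31 + 19 = 449.

449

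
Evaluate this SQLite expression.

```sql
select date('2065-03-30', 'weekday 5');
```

2065-04-03

`weekday 5` advances to the next Friday; 2065-03-30 is a Monday, so it moves forward to 2065-04-03.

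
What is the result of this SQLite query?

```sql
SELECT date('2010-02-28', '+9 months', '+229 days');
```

2011-07-15

Adding +9 months to 2010-02-28 gives 2010-11-28.
Applying '+229 days' to 2010-11-28: counting 229 days forward gives 2011-07-15.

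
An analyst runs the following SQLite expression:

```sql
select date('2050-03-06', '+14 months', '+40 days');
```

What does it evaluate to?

2051-06-15

Adding +14 months to 2050-03-06 gives 2051-05-06.
May 2051 has 31 days; 25 remain after the 6th, so 26 days reach 2051-06-01.
Advancing 14 more days within June lands on 2051-06-15.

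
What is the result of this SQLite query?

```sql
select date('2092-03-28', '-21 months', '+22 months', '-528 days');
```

Adding -21 months to 2092-03-28 gives 2090-06-28.
Adding +22 months to 2090-06-28 gives 2092-04-28.
Applying '-528 days' to 2092-04-28: counting 528 days back gives 2090-11-17.

2090-11-17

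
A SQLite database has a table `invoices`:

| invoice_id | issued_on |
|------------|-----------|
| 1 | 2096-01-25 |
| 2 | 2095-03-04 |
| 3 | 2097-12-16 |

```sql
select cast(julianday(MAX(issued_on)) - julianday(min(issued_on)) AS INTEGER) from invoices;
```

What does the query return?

1018

MIN = 2095-03-04, MAX = 2097-12-16.
27 days remain in March 2095 after the 4th (31 − 4).
Full months from April 2095 through November 2097 contribute their day counts.
Then 16 days into December 2097.
Total: 27 + 30 + 31 + 30 + 31 + 31 + 30 + 31 + 30 + 31 + 31 + 29 + 31 + 30 + 31 + 30 + 31 + 31 + 30 + 31 + 30 + 31 + 31 + 28 + 31 + 30 + 31 + 30 + 31 + 31 + 30 + 31 + 30 + 16 = 1018.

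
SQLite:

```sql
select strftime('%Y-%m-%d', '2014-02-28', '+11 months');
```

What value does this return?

First apply '+11 months': 2014-02-28 → 2015-01-28.
`%Y-%m-%d` extracts the ISO date: 2015-01-28.

2015-01-28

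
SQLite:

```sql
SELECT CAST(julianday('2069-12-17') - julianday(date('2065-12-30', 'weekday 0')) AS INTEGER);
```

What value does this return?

1444

`weekday 0` advances to the next Sunday; 2065-12-30 is a Wednesday, so it moves forward to 2066-01-03.
28 days remain in January 2066 after the 3rd (31 − 3).
Full months from February 2066 through November 2069 contribute their day counts.
Then 17 days into December 2069.
Total: 28 + 28 + 31 + 30 + 31 + 30 + 31 + 31 + 30 + 31 + 30 + 31 + 31 + 28 + 31 + 30 + 31 + 30 + 31 + 31 + 30 + 31 + 30 + 31 + 31 + 29 + 31 + 30 + 31 + 30 + 31 + 31 + 30 + 31 + 30 + 31 + 31 + 28 + 31 + 30 + 31 + 30 + 31 + 31 + 30 + 31 + 30 + 17 = 1444.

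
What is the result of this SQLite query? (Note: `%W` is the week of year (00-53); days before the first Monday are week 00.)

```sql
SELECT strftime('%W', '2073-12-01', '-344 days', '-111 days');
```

35

First apply '-344 days', '-111 days': 2073-12-01 → 2072-09-02.
2072-09-02 is a Friday. SQLite's %W counts Mondays since the year started; the result is 35.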